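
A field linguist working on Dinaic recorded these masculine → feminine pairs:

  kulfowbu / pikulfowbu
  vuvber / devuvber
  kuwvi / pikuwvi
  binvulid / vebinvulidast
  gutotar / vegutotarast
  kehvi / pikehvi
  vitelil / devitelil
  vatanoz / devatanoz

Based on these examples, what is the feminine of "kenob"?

"kenob" begins with k-. The stems beginning with k- (kulfowbu → pikulfowbu, kehvi → pikehvi, kuwvi → pikuwvi) add the prefix pi-.
So kenob → pikenob.

pikenob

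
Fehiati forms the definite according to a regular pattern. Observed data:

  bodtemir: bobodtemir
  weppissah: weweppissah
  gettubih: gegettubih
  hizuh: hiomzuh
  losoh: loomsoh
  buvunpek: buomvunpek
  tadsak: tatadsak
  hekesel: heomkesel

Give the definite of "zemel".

zeommel

gettubih and hizuh both end in -h yet inflect differently (gegettubih, hiomzuh), so the final letter is not what conditions the rule; the last vowel is.
"zemel" has last vowel 'e'. The stems whose last vowel is 'e' (hekesel → heomkesel, buvunpek → buomvunpek) insert -om- after the first vowel.
The other pattern: stems whose last vowel is 'a' or 'i' repeat the first consonant+vowel as a prefix.
So zemel → zeommel.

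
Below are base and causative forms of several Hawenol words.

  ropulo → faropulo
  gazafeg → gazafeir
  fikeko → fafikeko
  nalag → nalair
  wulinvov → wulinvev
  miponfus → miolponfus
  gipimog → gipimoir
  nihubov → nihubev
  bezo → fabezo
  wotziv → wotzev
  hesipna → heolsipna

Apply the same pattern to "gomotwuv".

gomotwev

gipimog and ropulo both have last vowel 'o' yet inflect differently (gipimoir, faropulo), so the last vowel is not what conditions the rule; the final letter is.
"gomotwuv" ends in -v. The stems ending in -v (wotziv → wotzev, nihubov → nihubev, wulinvov → wulinvev) change the last vowel to 'e'.
So gomotwuv → gomotwev.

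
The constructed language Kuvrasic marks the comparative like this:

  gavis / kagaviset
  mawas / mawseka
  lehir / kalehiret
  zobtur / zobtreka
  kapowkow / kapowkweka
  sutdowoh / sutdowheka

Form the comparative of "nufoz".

lehir and zobtur both end in -r yet inflect differently (kalehiret, zobtreka), so the final letter is not what conditions the rule; the last vowel is.
"nufoz" has last vowel 'o'. The stems whose last vowel is 'o' (kapowkow → kapowkweka, sutdowoh → sutdowheka) delete the last vowel and add -eka.
So nufoz → nufzeka.

nufzeka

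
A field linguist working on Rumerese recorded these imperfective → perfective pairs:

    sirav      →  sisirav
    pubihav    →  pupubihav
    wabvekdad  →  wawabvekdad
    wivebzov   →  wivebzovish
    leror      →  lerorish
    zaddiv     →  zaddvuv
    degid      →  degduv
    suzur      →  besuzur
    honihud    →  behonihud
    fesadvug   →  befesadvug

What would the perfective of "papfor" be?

papforish

sirav and wivebzov both end in -v yet inflect differently (sisirav, wivebzovish), so the final letter is not what conditions the rule; the last vowel is.
"papfor" has last vowel 'o'. The stems whose last vowel is 'o' (wivebzov → wivebzovish, leror → lerorish) add -ish.
So papfor → papforish.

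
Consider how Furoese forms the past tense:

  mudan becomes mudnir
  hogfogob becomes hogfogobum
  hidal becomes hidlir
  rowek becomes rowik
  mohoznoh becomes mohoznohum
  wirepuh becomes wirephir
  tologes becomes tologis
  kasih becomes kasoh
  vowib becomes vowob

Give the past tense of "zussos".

kasih and mohoznoh both end in -h yet inflect differently (kasoh, mohoznohum), so the final letter is not what conditions the rule; the last vowel is.
"zussos" has last vowel 'o'. The stems whose last vowel is 'o' (mohoznoh → mohoznohum, hogfogob → hogfogobum) add -um.
So zussos → zussosum.

zussosum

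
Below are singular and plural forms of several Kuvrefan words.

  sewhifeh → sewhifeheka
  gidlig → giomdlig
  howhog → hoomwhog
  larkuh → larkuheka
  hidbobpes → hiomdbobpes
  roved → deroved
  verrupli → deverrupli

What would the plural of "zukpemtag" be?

zuomkpemtag

sewhifeh and hidbobpes both have last vowel 'e' yet inflect differently (sewhifeheka, hiomdbobpes), so the last vowel is not what conditions the rule; the final letter is.
"zukpemtag" ends in -g. The stems ending in -g (gidlig → giomdlig, howhog → hoomwhog) insert -om- after the first vowel.
The other patterns: stems ending in -h add -eka; stems ending in -d or -i add the prefix de-.
So zukpemtag → zuomkpemtag.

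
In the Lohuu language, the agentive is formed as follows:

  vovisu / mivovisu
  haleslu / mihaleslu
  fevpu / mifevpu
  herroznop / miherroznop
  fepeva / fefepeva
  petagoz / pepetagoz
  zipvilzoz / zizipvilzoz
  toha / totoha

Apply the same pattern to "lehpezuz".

"lehpezuz" ends in -z. The stems ending in -z (petagoz → pepetagoz, zipvilzoz → zizipvilzoz) repeat the first consonant+vowel as a prefix.
The other pattern: stems ending in -p or -u add the prefix mi-.
So lehpezuz → lelehpezuz.

lelehpezuz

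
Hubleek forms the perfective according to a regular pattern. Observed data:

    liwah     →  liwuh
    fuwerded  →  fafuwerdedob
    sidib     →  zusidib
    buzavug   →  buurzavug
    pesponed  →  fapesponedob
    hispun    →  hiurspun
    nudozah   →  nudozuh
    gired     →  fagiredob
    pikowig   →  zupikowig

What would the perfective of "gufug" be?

guurfug

"gufug" has last vowel 'u'. The stems whose last vowel is 'u' (hispun → hiurspun, buzavug → buurzavug) insert -ur- after the first vowel.
So gufug → guurfug.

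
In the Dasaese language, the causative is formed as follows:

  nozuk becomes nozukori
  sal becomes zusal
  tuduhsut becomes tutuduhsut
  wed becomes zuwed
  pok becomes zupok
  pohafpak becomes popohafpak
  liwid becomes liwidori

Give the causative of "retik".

"retik" has 2 vowels. The stems with 2 vowels (nozuk → nozukori, liwid → liwidori) add -ori.
So retik → retikori.

retikori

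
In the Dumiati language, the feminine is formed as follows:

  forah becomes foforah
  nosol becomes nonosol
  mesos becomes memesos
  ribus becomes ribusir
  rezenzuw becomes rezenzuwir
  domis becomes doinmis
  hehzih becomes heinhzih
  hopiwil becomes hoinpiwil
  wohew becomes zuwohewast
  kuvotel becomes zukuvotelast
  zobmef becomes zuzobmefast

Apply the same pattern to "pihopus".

pihopusir

mesos and ribus both end in -s yet inflect differently (memesos, ribusir), so the final letter is not what conditions the rule; the last vowel is.
"pihopus" has last vowel 'u'. The stems whose last vowel is 'u' (ribus → ribusir, rezenzuw → rezenzuwir) add -ir.
So pihopus → pihopusir.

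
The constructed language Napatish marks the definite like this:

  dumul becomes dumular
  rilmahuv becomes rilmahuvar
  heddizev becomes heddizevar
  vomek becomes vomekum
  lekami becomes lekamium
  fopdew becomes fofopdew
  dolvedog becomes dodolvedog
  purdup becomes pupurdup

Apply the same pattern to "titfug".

heddizev and vomek both have last vowel 'e' yet inflect differently (heddizevar, vomekum), so the last vowel is not what conditions the rule; the final letter is.
"titfug" ends in -g. The one such stem in the data (dolvedog → dodolvedog) repeats the first consonant+vowel as a prefix (as do fopdew, purdup), so the same rule applies.
The other patterns: stems ending in -l or -v add -ar; stems ending in -i or -k add -um.
So titfug → tititfug.

tititfug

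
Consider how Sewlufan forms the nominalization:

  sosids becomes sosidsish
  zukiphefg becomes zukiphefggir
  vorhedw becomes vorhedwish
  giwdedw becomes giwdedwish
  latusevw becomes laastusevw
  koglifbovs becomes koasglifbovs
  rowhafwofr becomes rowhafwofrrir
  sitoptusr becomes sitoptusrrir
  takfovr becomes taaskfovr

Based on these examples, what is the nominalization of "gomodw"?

giwdedw and latusevw both end in -w yet inflect differently (giwdedwish, laastusevw), so the final letter is not what conditions the rule; the second-to-last letter is.
"gomodw" has second-to-last letter 'd'. The stems whose second-to-last letter is 'd' (sosids → sosidsish, giwdedw → giwdedwish, vorhedw → vorhedwish) add -ish.
The other patterns: stems whose second-to-last letter is 'v' insert -as- after the first vowel; stems whose second-to-last letter is 'f' or 's' double the final consonant and add -ir.
So gomodw → gomodwish.

gomodwish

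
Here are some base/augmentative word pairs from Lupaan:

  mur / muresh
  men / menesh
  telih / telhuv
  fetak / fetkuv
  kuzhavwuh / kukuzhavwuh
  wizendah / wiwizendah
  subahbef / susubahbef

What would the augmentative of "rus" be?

telih and kuzhavwuh both end in -h yet inflect differently (telhuv, kukuzhavwuh), so the final letter is not what conditions the rule; the number of vowels is.
"rus" has 1 vowel. The stems with 1 vowel (mur → muresh, men → menesh) add -esh.
So rus → rusesh.

rusesh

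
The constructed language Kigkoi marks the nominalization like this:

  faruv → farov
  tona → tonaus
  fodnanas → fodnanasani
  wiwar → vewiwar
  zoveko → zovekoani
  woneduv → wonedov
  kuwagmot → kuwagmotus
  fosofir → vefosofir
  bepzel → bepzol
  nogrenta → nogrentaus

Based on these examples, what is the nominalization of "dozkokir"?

vedozkokir

tona and wiwar both have last vowel 'a' yet inflect differently (tonaus, vewiwar), so the last vowel is not what conditions the rule; the final letter is.
"dozkokir" ends in -r. The stems ending in -r (fosofir → vefosofir, wiwar → vewiwar) add the prefix ve-.
The other patterns: stems ending in -a or -t add -us; stems ending in -l or -v change the last vowel to 'o'; stems ending in -o or -s add -ani.
So dozkokir → vedozkokir.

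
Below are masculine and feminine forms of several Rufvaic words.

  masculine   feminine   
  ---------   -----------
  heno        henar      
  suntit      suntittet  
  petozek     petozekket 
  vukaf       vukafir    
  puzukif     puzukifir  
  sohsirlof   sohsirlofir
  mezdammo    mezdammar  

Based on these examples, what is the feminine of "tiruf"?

sohsirlof and mezdammo both have last vowel 'o' yet inflect differently (sohsirlofir, mezdammar), so the last vowel is not what conditions the rule; the final letter is.
"tiruf" ends in -f. The stems ending in -f (vukaf → vukafir, sohsirlof → sohsirlofir, puzukif → puzukifir) add -ir.
So tiruf → tirufir.

tirufir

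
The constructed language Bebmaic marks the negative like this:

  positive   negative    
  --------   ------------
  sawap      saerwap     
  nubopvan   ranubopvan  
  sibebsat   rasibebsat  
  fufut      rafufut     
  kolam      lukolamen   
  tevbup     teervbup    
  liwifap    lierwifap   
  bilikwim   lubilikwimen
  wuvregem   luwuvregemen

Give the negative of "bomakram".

"bomakram" ends in -m. The stems ending in -m (wuvregem → luwuvregemen, kolam → lukolamen, bilikwim → lubilikwimen) add lu- … -en around the stem.
So bomakram → lubomakramen.

lubomakramen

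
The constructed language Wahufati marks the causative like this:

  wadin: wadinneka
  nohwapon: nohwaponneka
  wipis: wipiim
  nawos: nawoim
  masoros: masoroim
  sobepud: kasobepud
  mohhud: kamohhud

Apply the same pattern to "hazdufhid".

kahazdufhid

"hazdufhid" ends in -d. The stems ending in -d (sobepud → kasobepud, mohhud → kamohhud) add the prefix ka-.
So hazdufhid → kahazdufhid.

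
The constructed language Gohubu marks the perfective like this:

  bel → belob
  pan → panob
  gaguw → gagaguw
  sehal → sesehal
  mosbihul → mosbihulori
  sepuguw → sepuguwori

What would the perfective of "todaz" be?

bel and sehal both end in -l yet inflect differently (belob, sesehal), so the final letter is not what conditions the rule; the number of vowels is.
"todaz" has 2 vowels. The stems with 2 vowels (gaguw → gagaguw, sehal → sesehal) repeat the first consonant+vowel as a prefix.
So todaz → totodaz.

totodaz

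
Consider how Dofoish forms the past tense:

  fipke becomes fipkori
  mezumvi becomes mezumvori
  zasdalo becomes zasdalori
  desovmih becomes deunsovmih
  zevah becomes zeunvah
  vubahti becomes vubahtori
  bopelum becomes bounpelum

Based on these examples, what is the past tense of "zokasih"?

zounkasih

mezumvi and desovmih both have last vowel 'i' yet inflect differently (mezumvori, deunsovmih), so the last vowel is not what conditions the rule; whether the stem ends in a vowel or a consonant is.
"zokasih" ends in a consonant. The stems ending in a consonant (desovmih → deunsovmih, zevah → zeunvah, bopelum → bounpelum) insert -un- after the first vowel.
The other pattern: stems ending in a vowel drop the final letter and add -ori.
So zokasih → zounkasih.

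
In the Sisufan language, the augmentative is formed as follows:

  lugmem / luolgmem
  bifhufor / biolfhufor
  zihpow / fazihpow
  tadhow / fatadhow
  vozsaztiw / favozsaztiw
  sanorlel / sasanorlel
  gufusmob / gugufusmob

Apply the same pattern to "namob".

"namob" ends in -b. The one such stem in the data (gufusmob → gugufusmob) repeats the first consonant+vowel as a prefix (as does sanorlel), so the same rule applies.
The other patterns: stems ending in -m or -r insert -ol- after the first vowel; stems ending in -w add the prefix fa-.
So namob → nanamob.

nanamob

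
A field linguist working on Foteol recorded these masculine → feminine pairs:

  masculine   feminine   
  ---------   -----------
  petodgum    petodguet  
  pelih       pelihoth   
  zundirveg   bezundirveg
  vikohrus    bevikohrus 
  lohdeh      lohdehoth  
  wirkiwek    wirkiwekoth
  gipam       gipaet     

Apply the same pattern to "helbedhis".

"helbedhis" ends in -s. The one such stem in the data (vikohrus → bevikohrus) adds the prefix be-, so the same rule applies.
The other patterns: stems ending in -m drop the final letter and add -et; stems ending in -h or -k add -oth.
So helbedhis → behelbedhis.

behelbedhis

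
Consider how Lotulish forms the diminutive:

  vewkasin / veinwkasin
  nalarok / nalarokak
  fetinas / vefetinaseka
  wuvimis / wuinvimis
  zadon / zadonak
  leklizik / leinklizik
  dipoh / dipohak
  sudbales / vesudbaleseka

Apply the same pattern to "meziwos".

meziwosak

vewkasin and zadon both end in -n yet inflect differently (veinwkasin, zadonak), so the final letter is not what conditions the rule; the last vowel is.
"meziwos" has last vowel 'o'. The stems whose last vowel is 'o' (zadon → zadonak, nalarok → nalarokak, dipoh → dipohak) add -ak.
So meziwos → meziwosak.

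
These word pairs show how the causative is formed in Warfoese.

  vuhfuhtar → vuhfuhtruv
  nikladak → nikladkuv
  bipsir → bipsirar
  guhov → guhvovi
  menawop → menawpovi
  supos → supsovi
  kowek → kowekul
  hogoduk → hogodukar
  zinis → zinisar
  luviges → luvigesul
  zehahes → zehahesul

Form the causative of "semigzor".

semigzrovi

"semigzor" has last vowel 'o'. The stems whose last vowel is 'o' (menawop → menawpovi, supos → supsovi, guhov → guhvovi) delete the last vowel and add -ovi.
The other patterns: stems whose last vowel is 'a' delete the last vowel and add -uv; stems whose last vowel is 'i' or 'u' add -ar; stems whose last vowel is 'e' add -ul.
So semigzor → semigzrovi.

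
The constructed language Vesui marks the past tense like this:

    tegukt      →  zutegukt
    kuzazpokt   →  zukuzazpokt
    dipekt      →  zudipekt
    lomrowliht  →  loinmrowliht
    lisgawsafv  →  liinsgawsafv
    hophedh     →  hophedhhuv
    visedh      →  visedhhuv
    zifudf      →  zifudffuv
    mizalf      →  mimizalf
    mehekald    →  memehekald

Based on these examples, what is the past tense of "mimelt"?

mimimelt

tegukt and lomrowliht both end in -t yet inflect differently (zutegukt, loinmrowliht), so the final letter is not what conditions the rule; the second-to-last letter is.
"mimelt" has second-to-last letter 'l'. The stems whose second-to-last letter is 'l' (mizalf → mimizalf, mehekald → memehekald) repeat the first consonant+vowel as a prefix.
So mimelt → mimimelt.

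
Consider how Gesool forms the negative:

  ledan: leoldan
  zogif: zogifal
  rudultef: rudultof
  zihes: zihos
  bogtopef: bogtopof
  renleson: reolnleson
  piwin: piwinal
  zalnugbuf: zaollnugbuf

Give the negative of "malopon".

zogif and bogtopef both end in -f yet inflect differently (zogifal, bogtopof), so the final letter is not what conditions the rule; the last vowel is.
"malopon" has last vowel 'o'. The one such stem in the data (renleson → reolnleson) inserts -ol- after the first vowel (as do zalnugbuf, ledan), so the same rule applies.
The other patterns: stems whose last vowel is 'i' add -al; stems whose last vowel is 'e' change the last vowel to 'o'.
So malopon → maollopon.

maollopon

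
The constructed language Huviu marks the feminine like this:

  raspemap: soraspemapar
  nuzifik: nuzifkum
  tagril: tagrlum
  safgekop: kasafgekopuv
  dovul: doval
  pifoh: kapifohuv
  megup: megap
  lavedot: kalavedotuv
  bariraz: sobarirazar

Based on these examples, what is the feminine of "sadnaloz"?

kasadnalozuv

safgekop and raspemap both end in -p yet inflect differently (kasafgekopuv, soraspemapar), so the final letter is not what conditions the rule; the last vowel is.
"sadnaloz" has last vowel 'o'. The stems whose last vowel is 'o' (lavedot → kalavedotuv, safgekop → kasafgekopuv, pifoh → kapifohuv) add ka- … -uv around the stem.
The other patterns: stems whose last vowel is 'i' delete the last vowel and add -um; stems whose last vowel is 'a' add so- … -ar around the stem; stems whose last vowel is 'u' change the last vowel to 'a'.
So sadnaloz → kasadnalozuv.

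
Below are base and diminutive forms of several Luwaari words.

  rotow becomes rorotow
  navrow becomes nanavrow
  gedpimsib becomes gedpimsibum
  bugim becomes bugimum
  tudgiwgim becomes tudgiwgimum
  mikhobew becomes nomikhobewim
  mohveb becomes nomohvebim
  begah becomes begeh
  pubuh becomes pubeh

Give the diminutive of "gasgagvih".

rotow and mikhobew both end in -w yet inflect differently (rorotow, nomikhobewim), so the final letter is not what conditions the rule; the last vowel is.
"gasgagvih" has last vowel 'i'. The stems whose last vowel is 'i' (gedpimsib → gedpimsibum, bugim → bugimum, tudgiwgim → tudgiwgimum) add -um.
The other patterns: stems whose last vowel is 'o' repeat the first consonant+vowel as a prefix; stems whose last vowel is 'e' add no- … -im around the stem; stems whose last vowel is 'a' or 'u' change the last vowel to 'e'.
So gasgagvih → gasgagvihum.

gasgagvihum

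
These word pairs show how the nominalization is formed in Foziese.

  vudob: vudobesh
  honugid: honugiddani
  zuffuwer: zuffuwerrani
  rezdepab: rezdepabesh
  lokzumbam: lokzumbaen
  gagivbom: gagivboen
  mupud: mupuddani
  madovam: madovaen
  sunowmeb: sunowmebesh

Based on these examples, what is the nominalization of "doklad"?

"doklad" ends in -d. The stems ending in -d (honugid → honugiddani, mupud → mupuddani) double the final consonant and add -ani.
The other patterns: stems ending in -b add -esh; stems ending in -m drop the final letter and add -en.
So doklad → dokladdani.

dokladdani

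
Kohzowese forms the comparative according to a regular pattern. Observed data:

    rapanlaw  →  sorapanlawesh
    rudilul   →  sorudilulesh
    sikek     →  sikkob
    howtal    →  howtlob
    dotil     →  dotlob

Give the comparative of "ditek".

rudilul and howtal both end in -l yet inflect differently (sorudilulesh, howtlob), so the final letter is not what conditions the rule; the number of vowels is.
"ditek" has 2 vowels. The stems with 2 vowels (sikek → sikkob, howtal → howtlob, dotil → dotlob) delete the last vowel and add -ob.
So ditek → ditkob.

ditkob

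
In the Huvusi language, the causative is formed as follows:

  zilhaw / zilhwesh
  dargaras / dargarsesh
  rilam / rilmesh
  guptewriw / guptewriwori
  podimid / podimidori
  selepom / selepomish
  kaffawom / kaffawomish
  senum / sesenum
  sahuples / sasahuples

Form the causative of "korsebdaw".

korsebdwesh

zilhaw and guptewriw both end in -w yet inflect differently (zilhwesh, guptewriwori), so the final letter is not what conditions the rule; the last vowel is.
"korsebdaw" has last vowel 'a'. The stems whose last vowel is 'a' (zilhaw → zilhwesh, dargaras → dargarsesh, rilam → rilmesh) delete the last vowel and add -esh.
The other patterns: stems whose last vowel is 'i' add -ori; stems whose last vowel is 'o' add -ish; stems whose last vowel is 'e' or 'u' repeat the first consonant+vowel as a prefix.
So korsebdaw → korsebdwesh.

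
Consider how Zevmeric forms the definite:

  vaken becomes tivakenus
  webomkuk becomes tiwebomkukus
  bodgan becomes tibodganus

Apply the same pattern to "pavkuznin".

tipavkuzninus

Every pair shown (vaken → tivakenus, webomkuk → tiwebomkukus, bodgan → tibodganus) follows the same rule: add ti- … -us around the stem.
So pavkuznin → tipavkuzninus.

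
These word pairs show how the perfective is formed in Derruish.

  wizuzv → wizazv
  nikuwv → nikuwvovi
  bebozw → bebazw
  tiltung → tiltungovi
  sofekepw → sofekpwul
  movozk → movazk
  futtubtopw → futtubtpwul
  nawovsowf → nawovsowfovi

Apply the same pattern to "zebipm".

zebpmul

sofekepw and bebozw both end in -w yet inflect differently (sofekpwul, bebazw), so the final letter is not what conditions the rule; the second-to-last letter is.
"zebipm" has second-to-last letter 'p'. The stems whose second-to-last letter is 'p' (sofekepw → sofekpwul, futtubtopw → futtubtpwul) delete the last vowel and add -ul.
The other patterns: stems whose second-to-last letter is 'z' change the last vowel to 'a'; stems whose second-to-last letter is 'n' or 'w' add -ovi.
So zebipm → zebpmul.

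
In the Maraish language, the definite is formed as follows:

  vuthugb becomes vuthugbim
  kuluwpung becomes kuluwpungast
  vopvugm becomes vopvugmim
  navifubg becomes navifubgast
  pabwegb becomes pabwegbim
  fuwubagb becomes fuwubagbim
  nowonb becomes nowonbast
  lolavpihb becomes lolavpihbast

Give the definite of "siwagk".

pabwegb and nowonb both end in -b yet inflect differently (pabwegbim, nowonbast), so the final letter is not what conditions the rule; the second-to-last letter is.
"siwagk" has second-to-last letter 'g'. The stems whose second-to-last letter is 'g' (pabwegb → pabwegbim, vuthugb → vuthugbim, fuwubagb → fuwubagbim) add -im.
The other pattern: stems whose second-to-last letter is 'b', 'h' or 'n' add -ast.
So siwagk → siwagkim.

siwagkim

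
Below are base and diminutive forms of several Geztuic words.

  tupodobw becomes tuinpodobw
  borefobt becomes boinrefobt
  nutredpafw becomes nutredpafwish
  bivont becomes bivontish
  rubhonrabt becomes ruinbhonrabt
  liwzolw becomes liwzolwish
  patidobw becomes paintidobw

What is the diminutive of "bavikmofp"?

rubhonrabt and bivont both end in -t yet inflect differently (ruinbhonrabt, bivontish), so the final letter is not what conditions the rule; the second-to-last letter is.
"bavikmofp" has second-to-last letter 'f'. The one such stem in the data (nutredpafw → nutredpafwish) adds -ish, so the same rule applies.
So bavikmofp → bavikmofpish.

bavikmofpish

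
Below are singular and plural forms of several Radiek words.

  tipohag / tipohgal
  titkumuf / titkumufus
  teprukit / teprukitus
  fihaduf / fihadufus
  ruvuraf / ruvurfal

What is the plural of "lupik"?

titkumuf and ruvuraf both end in -f yet inflect differently (titkumufus, ruvurfal), so the final letter is not what conditions the rule; the last vowel is.
"lupik" has last vowel 'i'. The one such stem in the data (teprukit → teprukitus) adds -us, so the same rule applies.
The other pattern: stems whose last vowel is 'a' delete the last vowel and add -al.
So lupik → lupikus.

lupikus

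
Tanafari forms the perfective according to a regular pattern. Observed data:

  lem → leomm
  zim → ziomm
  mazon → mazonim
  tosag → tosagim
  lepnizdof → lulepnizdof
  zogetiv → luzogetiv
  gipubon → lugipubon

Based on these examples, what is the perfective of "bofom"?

mazon and gipubon both end in -n yet inflect differently (mazonim, lugipubon), so the final letter is not what conditions the rule; the number of vowels is.
"bofom" has 2 vowels. The stems with 2 vowels (mazon → mazonim, tosag → tosagim) add -im.
So bofom → bofomim.

bofomim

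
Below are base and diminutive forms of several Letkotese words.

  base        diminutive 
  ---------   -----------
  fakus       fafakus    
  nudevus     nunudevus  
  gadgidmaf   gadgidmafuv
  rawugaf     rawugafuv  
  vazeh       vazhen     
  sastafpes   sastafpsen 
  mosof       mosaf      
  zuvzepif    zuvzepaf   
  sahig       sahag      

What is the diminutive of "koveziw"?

"koveziw" has last vowel 'i'. The stems whose last vowel is 'i' (zuvzepif → zuvzepaf, sahig → sahag) change the last vowel to 'a'.
The other patterns: stems whose last vowel is 'u' repeat the first consonant+vowel as a prefix; stems whose last vowel is 'a' add -uv; stems whose last vowel is 'e' delete the last vowel and add -en.
So koveziw → kovezaw.

kovezaw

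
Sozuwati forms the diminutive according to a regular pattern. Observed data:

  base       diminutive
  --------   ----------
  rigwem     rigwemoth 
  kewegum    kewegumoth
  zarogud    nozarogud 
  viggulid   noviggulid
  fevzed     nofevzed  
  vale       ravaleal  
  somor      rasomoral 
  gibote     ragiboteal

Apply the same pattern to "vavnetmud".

kewegum and zarogud both have last vowel 'u' yet inflect differently (kewegumoth, nozarogud), so the last vowel is not what conditions the rule; the final letter is.
"vavnetmud" ends in -d. The stems ending in -d (zarogud → nozarogud, viggulid → noviggulid, fevzed → nofevzed) add the prefix no-.
The other patterns: stems ending in -m add -oth; stems ending in -e or -r add ra- … -al around the stem.
So vavnetmud → novavnetmud.

novavnetmud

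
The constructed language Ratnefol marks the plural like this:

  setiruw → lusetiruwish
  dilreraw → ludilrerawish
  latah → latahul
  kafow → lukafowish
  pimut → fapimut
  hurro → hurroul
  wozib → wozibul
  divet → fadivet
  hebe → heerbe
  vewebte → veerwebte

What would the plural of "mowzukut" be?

hebe and divet both have last vowel 'e' yet inflect differently (heerbe, fadivet), so the last vowel is not what conditions the rule; the final letter is.
"mowzukut" ends in -t. The stems ending in -t (divet → fadivet, pimut → fapimut) add the prefix fa-.
So mowzukut → famowzukut.

famowzukut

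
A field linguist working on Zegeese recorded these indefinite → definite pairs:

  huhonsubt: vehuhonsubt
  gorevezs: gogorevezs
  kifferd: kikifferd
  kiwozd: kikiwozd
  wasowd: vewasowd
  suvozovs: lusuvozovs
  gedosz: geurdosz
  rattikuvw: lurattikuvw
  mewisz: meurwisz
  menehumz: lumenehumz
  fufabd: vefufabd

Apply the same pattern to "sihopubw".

mewisz and menehumz both end in -z yet inflect differently (meurwisz, lumenehumz), so the final letter is not what conditions the rule; the second-to-last letter is.
"sihopubw" has second-to-last letter 'b'. The stems whose second-to-last letter is 'b' (fufabd → vefufabd, huhonsubt → vehuhonsubt) add the prefix ve-.
The other patterns: stems whose second-to-last letter is 's' insert -ur- after the first vowel; stems whose second-to-last letter is 'm' or 'v' add the prefix lu-; stems whose second-to-last letter is 'r' or 'z' repeat the first consonant+vowel as a prefix.
So sihopubw → vesihopubw.

vesihopubw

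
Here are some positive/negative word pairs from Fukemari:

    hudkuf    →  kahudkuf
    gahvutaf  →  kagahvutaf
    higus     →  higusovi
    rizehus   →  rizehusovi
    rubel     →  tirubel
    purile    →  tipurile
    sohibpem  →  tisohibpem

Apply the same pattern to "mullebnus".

hudkuf and higus both have last vowel 'u' yet inflect differently (kahudkuf, higusovi), so the last vowel is not what conditions the rule; the final letter is.
"mullebnus" ends in -s. The stems ending in -s (higus → higusovi, rizehus → rizehusovi) add -ovi.
The other patterns: stems ending in -f add the prefix ka-; stems ending in -e, -l or -m add the prefix ti-.
So mullebnus → mullebnusovi.

mullebnusovi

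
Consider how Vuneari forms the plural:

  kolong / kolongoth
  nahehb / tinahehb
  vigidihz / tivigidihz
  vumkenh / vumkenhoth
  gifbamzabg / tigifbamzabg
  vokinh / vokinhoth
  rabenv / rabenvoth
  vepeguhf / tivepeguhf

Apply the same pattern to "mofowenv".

mofowenvoth

kolong and gifbamzabg both end in -g yet inflect differently (kolongoth, tigifbamzabg), so the final letter is not what conditions the rule; the second-to-last letter is.
"mofowenv" has second-to-last letter 'n'. The stems whose second-to-last letter is 'n' (vokinh → vokinhoth, rabenv → rabenvoth, kolong → kolongoth) add -oth.
The other pattern: stems whose second-to-last letter is 'b' or 'h' add the prefix ti-.
So mofowenv → mofowenvoth.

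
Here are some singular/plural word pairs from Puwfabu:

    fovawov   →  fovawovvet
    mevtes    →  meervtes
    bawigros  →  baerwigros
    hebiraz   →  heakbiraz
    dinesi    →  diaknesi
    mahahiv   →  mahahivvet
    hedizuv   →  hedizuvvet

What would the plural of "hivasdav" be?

hivasdavvet

mahahiv and dinesi both have last vowel 'i' yet inflect differently (mahahivvet, diaknesi), so the last vowel is not what conditions the rule; the final letter is.
"hivasdav" ends in -v. The stems ending in -v (fovawov → fovawovvet, mahahiv → mahahivvet, hedizuv → hedizuvvet) double the final consonant and add -et.
The other patterns: stems ending in -i or -z insert -ak- after the first vowel; stems ending in -s insert -er- after the first vowel.
So hivasdav → hivasdavvet.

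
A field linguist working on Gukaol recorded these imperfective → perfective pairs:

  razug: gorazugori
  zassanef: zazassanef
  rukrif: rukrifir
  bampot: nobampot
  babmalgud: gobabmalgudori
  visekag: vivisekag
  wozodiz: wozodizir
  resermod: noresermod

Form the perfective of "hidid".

hididir

"hidid" has last vowel 'i'. The stems whose last vowel is 'i' (rukrif → rukrifir, wozodiz → wozodizir) add -ir.
The other patterns: stems whose last vowel is 'u' add go- … -ori around the stem; stems whose last vowel is 'o' add the prefix no-; stems whose last vowel is 'a' or 'e' repeat the first consonant+vowel as a prefix.
So hidid → hididir.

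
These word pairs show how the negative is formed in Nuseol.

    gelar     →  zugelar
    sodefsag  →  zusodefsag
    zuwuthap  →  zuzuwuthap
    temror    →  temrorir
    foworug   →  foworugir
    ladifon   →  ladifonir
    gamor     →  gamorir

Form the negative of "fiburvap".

"fiburvap" has last vowel 'a'. The stems whose last vowel is 'a' (gelar → zugelar, sodefsag → zusodefsag, zuwuthap → zuzuwuthap) add the prefix zu-.
So fiburvap → zufiburvap.

zufiburvap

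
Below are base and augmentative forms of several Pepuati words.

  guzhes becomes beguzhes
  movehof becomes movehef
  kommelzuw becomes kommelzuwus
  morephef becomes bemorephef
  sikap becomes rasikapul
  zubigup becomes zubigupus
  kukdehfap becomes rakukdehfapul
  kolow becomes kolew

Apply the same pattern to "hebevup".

sikap and zubigup both end in -p yet inflect differently (rasikapul, zubigupus), so the final letter is not what conditions the rule; the last vowel is.
"hebevup" has last vowel 'u'. The stems whose last vowel is 'u' (zubigup → zubigupus, kommelzuw → kommelzuwus) add -us.
The other patterns: stems whose last vowel is 'a' add ra- … -ul around the stem; stems whose last vowel is 'e' add the prefix be-; stems whose last vowel is 'o' change the last vowel to 'e'.
So hebevup → hebevupus.

hebevupus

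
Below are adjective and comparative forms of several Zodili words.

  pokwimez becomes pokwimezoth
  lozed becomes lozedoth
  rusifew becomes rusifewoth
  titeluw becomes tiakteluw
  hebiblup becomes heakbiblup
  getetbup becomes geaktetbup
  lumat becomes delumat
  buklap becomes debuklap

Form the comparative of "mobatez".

rusifew and titeluw both end in -w yet inflect differently (rusifewoth, tiakteluw), so the final letter is not what conditions the rule; the last vowel is.
"mobatez" has last vowel 'e'. The stems whose last vowel is 'e' (pokwimez → pokwimezoth, lozed → lozedoth, rusifew → rusifewoth) add -oth.
So mobatez → mobatezoth.

mobatezoth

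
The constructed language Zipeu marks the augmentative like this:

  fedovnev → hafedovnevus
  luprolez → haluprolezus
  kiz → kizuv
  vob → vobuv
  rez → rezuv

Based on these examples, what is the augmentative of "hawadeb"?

hahawadebus

luprolez and kiz both end in -z yet inflect differently (haluprolezus, kizuv), so the final letter is not what conditions the rule; the number of vowels is.
"hawadeb" has 3 vowels. The stems with 3 vowels (fedovnev → hafedovnevus, luprolez → haluprolezus) add ha- … -us around the stem.
The other pattern: stems with 1 vowel add -uv.
So hawadeb → hahawadebus.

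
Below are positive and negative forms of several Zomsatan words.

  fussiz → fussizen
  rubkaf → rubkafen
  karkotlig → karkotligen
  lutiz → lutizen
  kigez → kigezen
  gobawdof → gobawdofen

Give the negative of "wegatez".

wegatezen

Every pair shown (fussiz → fussizen, rubkaf → rubkafen, karkotlig → karkotligen, …) follows the same rule: add -en.
So wegatez → wegatezen.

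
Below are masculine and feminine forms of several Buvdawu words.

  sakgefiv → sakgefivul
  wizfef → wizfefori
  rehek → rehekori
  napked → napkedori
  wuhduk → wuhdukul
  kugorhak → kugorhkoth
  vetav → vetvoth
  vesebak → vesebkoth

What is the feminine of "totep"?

"totep" has last vowel 'e'. The stems whose last vowel is 'e' (napked → napkedori, wizfef → wizfefori, rehek → rehekori) add -ori.
The other patterns: stems whose last vowel is 'a' delete the last vowel and add -oth; stems whose last vowel is 'i' or 'u' add -ul.
So totep → totepori.

totepori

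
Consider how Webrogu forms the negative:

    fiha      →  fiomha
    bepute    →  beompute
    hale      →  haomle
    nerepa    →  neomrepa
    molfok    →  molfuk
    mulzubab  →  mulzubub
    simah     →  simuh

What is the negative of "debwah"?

debwuh

"debwah" ends in a consonant. The stems ending in a consonant (molfok → molfuk, mulzubab → mulzubub, simah → simuh) change the last vowel to 'u'.
So debwah → debwuh.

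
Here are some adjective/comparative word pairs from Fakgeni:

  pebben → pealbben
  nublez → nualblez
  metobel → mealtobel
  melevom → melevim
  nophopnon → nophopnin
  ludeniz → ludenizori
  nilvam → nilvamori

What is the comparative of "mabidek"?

"mabidek" has last vowel 'e'. The stems whose last vowel is 'e' (pebben → pealbben, nublez → nualblez, metobel → mealtobel) insert -al- after the first vowel.
The other patterns: stems whose last vowel is 'o' change the last vowel to 'i'; stems whose last vowel is 'a' or 'i' add -ori.
So mabidek → maalbidek.

maalbidek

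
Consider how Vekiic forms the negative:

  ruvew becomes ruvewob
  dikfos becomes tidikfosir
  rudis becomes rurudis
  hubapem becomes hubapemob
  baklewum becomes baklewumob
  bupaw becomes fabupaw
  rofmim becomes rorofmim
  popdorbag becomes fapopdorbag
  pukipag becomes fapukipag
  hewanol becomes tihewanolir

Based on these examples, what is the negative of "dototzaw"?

dikfos and rudis both end in -s yet inflect differently (tidikfosir, rurudis), so the final letter is not what conditions the rule; the last vowel is.
"dototzaw" has last vowel 'a'. The stems whose last vowel is 'a' (pukipag → fapukipag, popdorbag → fapopdorbag, bupaw → fabupaw) add the prefix fa-.
The other patterns: stems whose last vowel is 'o' add ti- … -ir around the stem; stems whose last vowel is 'i' repeat the first consonant+vowel as a prefix; stems whose last vowel is 'e' or 'u' add -ob.
So dototzaw → fadototzaw.

fadototzaw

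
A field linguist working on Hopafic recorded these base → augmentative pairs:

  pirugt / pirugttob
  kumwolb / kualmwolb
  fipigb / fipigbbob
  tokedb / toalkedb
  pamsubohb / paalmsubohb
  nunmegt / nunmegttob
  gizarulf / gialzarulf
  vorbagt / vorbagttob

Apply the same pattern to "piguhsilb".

"piguhsilb" has second-to-last letter 'l'. The stems whose second-to-last letter is 'l' (gizarulf → gialzarulf, kumwolb → kualmwolb) insert -al- after the first vowel.
So piguhsilb → pialguhsilb.

pialguhsilb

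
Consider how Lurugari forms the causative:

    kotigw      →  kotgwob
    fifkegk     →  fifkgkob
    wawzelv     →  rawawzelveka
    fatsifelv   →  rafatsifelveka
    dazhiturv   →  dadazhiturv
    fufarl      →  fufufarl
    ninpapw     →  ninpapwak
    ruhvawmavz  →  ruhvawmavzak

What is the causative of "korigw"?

"korigw" has second-to-last letter 'g'. The stems whose second-to-last letter is 'g' (kotigw → kotgwob, fifkegk → fifkgkob) delete the last vowel and add -ob.
So korigw → korgwob.

korgwob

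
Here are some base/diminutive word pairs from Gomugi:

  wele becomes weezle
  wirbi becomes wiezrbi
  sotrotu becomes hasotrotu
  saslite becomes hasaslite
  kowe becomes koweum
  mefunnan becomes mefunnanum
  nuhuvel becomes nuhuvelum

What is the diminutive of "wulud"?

wele and saslite both end in -e yet inflect differently (weezle, hasaslite), so the final letter is not what conditions the rule; the first letter is.
"wulud" begins with w-. The stems beginning with w- (wele → weezle, wirbi → wiezrbi) insert -ez- after the first vowel.
The other patterns: stems beginning with s- add the prefix ha-; stems beginning with k-, m- or n- add -um.
So wulud → wuezlud.

wuezlud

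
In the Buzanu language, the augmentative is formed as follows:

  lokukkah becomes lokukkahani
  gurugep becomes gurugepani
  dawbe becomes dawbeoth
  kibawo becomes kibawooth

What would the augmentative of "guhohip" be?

gurugep and dawbe both have last vowel 'e' yet inflect differently (gurugepani, dawbeoth), so the last vowel is not what conditions the rule; whether the stem ends in a vowel or a consonant is.
"guhohip" ends in a consonant. The stems ending in a consonant (lokukkah → lokukkahani, gurugep → gurugepani) add -ani.
The other pattern: stems ending in a vowel add -oth.
So guhohip → guhohipani.

guhohipani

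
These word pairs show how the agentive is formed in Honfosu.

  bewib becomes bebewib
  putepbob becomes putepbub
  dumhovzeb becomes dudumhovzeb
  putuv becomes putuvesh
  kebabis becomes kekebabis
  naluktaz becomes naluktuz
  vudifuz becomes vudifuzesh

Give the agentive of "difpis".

didifpis

bewib and putepbob both end in -b yet inflect differently (bebewib, putepbub), so the final letter is not what conditions the rule; the last vowel is.
"difpis" has last vowel 'i'. The stems whose last vowel is 'i' (bewib → bebewib, kebabis → kekebabis) repeat the first consonant+vowel as a prefix.
The other patterns: stems whose last vowel is 'u' add -esh; stems whose last vowel is 'a' or 'o' change the last vowel to 'u'.
So difpis → didifpis.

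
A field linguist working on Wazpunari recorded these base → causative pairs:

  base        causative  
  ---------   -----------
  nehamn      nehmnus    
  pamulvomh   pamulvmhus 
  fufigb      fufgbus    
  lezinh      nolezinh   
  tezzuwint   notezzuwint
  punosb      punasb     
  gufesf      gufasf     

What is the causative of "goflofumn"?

pamulvomh and lezinh both end in -h yet inflect differently (pamulvmhus, nolezinh), so the final letter is not what conditions the rule; the second-to-last letter is.
"goflofumn" has second-to-last letter 'm'. The stems whose second-to-last letter is 'm' (nehamn → nehmnus, pamulvomh → pamulvmhus) delete the last vowel and add -us.
The other patterns: stems whose second-to-last letter is 'n' add the prefix no-; stems whose second-to-last letter is 's' change the last vowel to 'a'.
So goflofumn → goflofmnus.

goflofmnus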